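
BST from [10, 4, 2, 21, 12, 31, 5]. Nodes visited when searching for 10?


BST root = 10
Search for 10: compare at each node
Path: [10]


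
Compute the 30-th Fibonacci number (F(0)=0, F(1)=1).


F(n)=F(n-1)+F(n-2)
...F(28)=317811, F(29)=514229, F(30)=832040


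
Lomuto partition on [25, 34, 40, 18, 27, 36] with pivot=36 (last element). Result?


Elements <= 36 go left of pivot.
Result: [25, 34, 18, 27, 36, 40], pivot at index 4


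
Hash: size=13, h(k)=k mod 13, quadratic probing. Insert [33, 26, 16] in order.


Insertions: 33->slot 7; 26->slot 0; 16->slot 3
Table: [26, None, None, 16, None, None, None, 33, None, None, None, None, None]


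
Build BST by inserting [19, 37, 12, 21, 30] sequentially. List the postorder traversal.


Root = 19; build tree by BST insertion.
Postorder traversal: [12, 30, 21, 37, 19]


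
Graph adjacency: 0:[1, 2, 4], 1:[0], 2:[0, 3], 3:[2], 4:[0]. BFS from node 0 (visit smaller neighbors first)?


BFS queue: start with [0]
Visit order: [0, 1, 2, 4, 3]


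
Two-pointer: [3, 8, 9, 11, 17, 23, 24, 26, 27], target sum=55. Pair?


Two pointers: lo=0, hi=8
No pair sums to 55


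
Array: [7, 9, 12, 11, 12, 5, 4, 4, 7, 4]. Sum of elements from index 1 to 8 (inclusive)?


Prefix sums: [0, 7, 16, 28, 39, 51, 56, 60, 64, 71, 75]
Sum[1..8] = prefix[9] - prefix[1] = 71 - 7 = 64


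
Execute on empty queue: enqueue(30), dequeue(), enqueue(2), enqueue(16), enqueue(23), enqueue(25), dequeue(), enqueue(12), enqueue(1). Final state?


enqueue(30) -> [30]
dequeue() returns 30 -> []
enqueue(2) -> [2]
enqueue(16) -> [2, 16]
enqueue(23) -> [2, 16, 23]
enqueue(25) -> [2, 16, 23, 25]
dequeue() returns 2 -> [16, 23, 25]
enqueue(12) -> [16, 23, 25, 12]
enqueue(1) -> [16, 23, 25, 12, 1]
Final queue (front to back): [16, 23, 25, 12, 1]


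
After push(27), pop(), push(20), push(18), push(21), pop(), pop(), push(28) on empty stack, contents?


push(27) -> [27]
pop() returns 27 -> []
push(20) -> [20]
push(18) -> [20, 18]
push(21) -> [20, 18, 21]
pop() returns 21 -> [20, 18]
pop() returns 18 -> [20]
push(28) -> [20, 28]
Final stack (bottom to top): [20, 28]


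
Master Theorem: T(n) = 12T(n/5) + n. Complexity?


a=12, b=5, c=1. log_5(12)=1.544 > c=1. Case 1: O(n^log_b(a)) = O(n^1.544)
Complexity: O(n^1.544)


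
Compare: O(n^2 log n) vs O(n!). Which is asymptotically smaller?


n^2 log n grows slower than factorial
O(n^2 log n) is asymptotically smaller; O(n!) grows faster


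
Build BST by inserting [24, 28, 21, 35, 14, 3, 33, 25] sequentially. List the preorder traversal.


Root = 24; build tree by BST insertion.
Preorder traversal: [24, 21, 14, 3, 28, 25, 35, 33]


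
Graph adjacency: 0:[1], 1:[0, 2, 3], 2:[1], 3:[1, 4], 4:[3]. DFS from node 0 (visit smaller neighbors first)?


DFS stack-based: start with [0]
Visit order: [0, 1, 2, 3, 4]


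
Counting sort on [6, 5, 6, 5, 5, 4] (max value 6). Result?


Count array: [0, 0, 0, 0, 1, 3, 2]
Reconstruct: [4, 5, 5, 5, 6, 6]


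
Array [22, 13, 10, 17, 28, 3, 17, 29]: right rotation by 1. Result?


Right rotate by 1: [29, 22, 13, 10, 17, 28, 3, 17]


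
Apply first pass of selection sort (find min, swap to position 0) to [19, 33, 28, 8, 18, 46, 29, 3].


After one pass: [3, 33, 28, 8, 18, 46, 29, 19]


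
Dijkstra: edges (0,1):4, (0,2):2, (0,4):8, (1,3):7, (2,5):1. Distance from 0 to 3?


Dijkstra from 0:
Distances: {0: 0, 1: 4, 2: 2, 3: 11, 4: 8, 5: 3}
Shortest distance to 3 = 11, path = [0, 1, 3]


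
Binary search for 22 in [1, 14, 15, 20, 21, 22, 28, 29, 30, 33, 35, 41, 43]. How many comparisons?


Search for 22:
[0,12] mid=6 arr[6]=28
[0,5] mid=2 arr[2]=15
[3,5] mid=4 arr[4]=21
[5,5] mid=5 arr[5]=22
Total: 4 comparisons


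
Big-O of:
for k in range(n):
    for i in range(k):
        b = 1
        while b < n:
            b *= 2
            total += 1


Per nesting level: O(n) * O(n) [triangular over k] * O(log n) = O(n^2 log n)
Complexity: O(n^2 log n)


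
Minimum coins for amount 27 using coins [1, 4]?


dp[0]=0; dp[i]=1+min(dp[i-c] for c in coins)
...dp[22]=7, dp[23]=8, dp[24]=6, dp[25]=7, dp[26]=8, dp[27]=9
Minimum coins for 27 = 9


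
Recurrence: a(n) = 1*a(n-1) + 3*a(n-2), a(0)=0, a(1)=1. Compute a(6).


Build bottom-up:
...a(4)=7, a(5)=19, a(6)=1*19+3*7=40


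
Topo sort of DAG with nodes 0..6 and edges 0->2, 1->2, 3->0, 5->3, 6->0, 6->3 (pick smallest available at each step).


Kahn's algorithm, process smallest node first
Order: [1, 4, 5, 6, 3, 0, 2]


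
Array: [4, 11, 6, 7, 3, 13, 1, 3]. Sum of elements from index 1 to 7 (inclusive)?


Prefix sums: [0, 4, 15, 21, 28, 31, 44, 45, 48]
Sum[1..7] = prefix[8] - prefix[1] = 48 - 4 = 44


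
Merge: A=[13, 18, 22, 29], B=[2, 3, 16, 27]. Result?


Compare heads, take smaller each step.
Merged: [2, 3, 13, 16, 18, 22, 27, 29]


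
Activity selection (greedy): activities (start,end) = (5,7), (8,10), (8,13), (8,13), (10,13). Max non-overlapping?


Greedy: pick earliest-ending, then skip overlaps.
Selected (3 activities): [(5, 7), (8, 10), (10, 13)]


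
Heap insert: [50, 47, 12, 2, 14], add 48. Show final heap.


Append 48: [50, 47, 12, 2, 14, 48]
Bubble up: swap idx 5(48) with idx 2(12)
Result: [50, 47, 48, 2, 14, 12]


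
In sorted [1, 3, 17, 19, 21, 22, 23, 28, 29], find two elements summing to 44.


Two pointers: lo=0, hi=8
Found pair: (21, 23) summing to 44


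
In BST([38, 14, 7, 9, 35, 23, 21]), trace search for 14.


BST root = 38
Search for 14: compare at each node
Path: [38, 14]


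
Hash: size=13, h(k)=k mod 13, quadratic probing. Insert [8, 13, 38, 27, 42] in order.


Insertions: 8->slot 8; 13->slot 0; 38->slot 12; 27->slot 1; 42->slot 3
Table: [13, 27, None, 42, None, None, None, None, 8, None, None, None, 38]


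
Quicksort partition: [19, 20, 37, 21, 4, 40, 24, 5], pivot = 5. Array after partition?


Elements <= 5 go left of pivot.
Result: [4, 5, 37, 21, 19, 40, 24, 20], pivot at index 1


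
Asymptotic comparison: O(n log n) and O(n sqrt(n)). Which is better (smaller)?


linearithmic grows slower than n^1.5
O(n log n) is asymptotically smaller; O(n sqrt(n)) grows faster


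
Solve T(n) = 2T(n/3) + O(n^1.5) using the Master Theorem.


a=2, b=3, c=1.5. log_3(2)=0.631 < c=1.5. Case 3: O(n^c) = O(n^1.500)
Complexity: O(n^1.500)


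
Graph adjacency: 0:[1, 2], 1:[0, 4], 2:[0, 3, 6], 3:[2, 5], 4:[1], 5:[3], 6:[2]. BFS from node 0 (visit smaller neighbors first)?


BFS queue: start with [0]
Visit order: [0, 1, 2, 4, 3, 6, 5]


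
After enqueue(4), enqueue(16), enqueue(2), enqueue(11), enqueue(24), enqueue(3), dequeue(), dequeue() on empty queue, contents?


enqueue(4) -> [4]
enqueue(16) -> [4, 16]
enqueue(2) -> [4, 16, 2]
enqueue(11) -> [4, 16, 2, 11]
enqueue(24) -> [4, 16, 2, 11, 24]
enqueue(3) -> [4, 16, 2, 11, 24, 3]
dequeue() returns 4 -> [16, 2, 11, 24, 3]
dequeue() returns 16 -> [2, 11, 24, 3]
Final queue (front to back): [2, 11, 24, 3]


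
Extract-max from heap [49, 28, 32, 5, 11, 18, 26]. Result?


Max = 49
Replace root with last, heapify down
Resulting heap: [32, 28, 26, 5, 11, 18]


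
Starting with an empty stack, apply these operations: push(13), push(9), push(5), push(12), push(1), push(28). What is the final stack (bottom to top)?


push(13) -> [13]
push(9) -> [13, 9]
push(5) -> [13, 9, 5]
push(12) -> [13, 9, 5, 12]
push(1) -> [13, 9, 5, 12, 1]
push(28) -> [13, 9, 5, 12, 1, 28]
Final stack (bottom to top): [13, 9, 5, 12, 1, 28]


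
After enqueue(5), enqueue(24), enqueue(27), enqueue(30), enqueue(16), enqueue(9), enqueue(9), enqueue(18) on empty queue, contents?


enqueue(5) -> [5]
enqueue(24) -> [5, 24]
enqueue(27) -> [5, 24, 27]
enqueue(30) -> [5, 24, 27, 30]
enqueue(16) -> [5, 24, 27, 30, 16]
enqueue(9) -> [5, 24, 27, 30, 16, 9]
enqueue(9) -> [5, 24, 27, 30, 16, 9, 9]
enqueue(18) -> [5, 24, 27, 30, 16, 9, 9, 18]
Final queue (front to back): [5, 24, 27, 30, 16, 9, 9, 18]


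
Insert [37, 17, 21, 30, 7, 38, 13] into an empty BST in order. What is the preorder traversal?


Root = 37; build tree by BST insertion.
Preorder traversal: [37, 17, 7, 13, 21, 30, 38]


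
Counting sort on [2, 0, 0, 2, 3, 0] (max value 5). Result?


Count array: [3, 0, 2, 1, 0, 0]
Reconstruct: [0, 0, 0, 2, 2, 3]


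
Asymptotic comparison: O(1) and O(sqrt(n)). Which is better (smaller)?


constant grows slower than sublinear
O(1) is asymptotically smaller; O(sqrt(n)) grows faster


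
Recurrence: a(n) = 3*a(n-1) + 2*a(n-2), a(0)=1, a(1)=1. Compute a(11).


Build bottom-up:
...a(9)=34921, a(10)=124373, a(11)=3*124373+2*34921=442961


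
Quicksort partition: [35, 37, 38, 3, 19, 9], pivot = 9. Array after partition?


Elements <= 9 go left of pivot.
Result: [3, 9, 38, 35, 19, 37], pivot at index 1


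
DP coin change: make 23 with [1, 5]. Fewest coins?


dp[0]=0; dp[i]=1+min(dp[i-c] for c in coins)
...dp[18]=6, dp[19]=7, dp[20]=4, dp[21]=5, dp[22]=6, dp[23]=7
Minimum coins for 23 = 7


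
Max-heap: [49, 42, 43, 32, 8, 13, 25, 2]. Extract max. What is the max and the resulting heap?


Max = 49
Replace root with last, heapify down
Resulting heap: [43, 42, 25, 32, 8, 13, 2]


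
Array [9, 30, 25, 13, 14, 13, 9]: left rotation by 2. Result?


Left rotate by 2: [25, 13, 14, 13, 9, 9, 30]


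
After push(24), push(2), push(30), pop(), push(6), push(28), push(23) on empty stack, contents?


push(24) -> [24]
push(2) -> [24, 2]
push(30) -> [24, 2, 30]
pop() returns 30 -> [24, 2]
push(6) -> [24, 2, 6]
push(28) -> [24, 2, 6, 28]
push(23) -> [24, 2, 6, 28, 23]
Final stack (bottom to top): [24, 2, 6, 28, 23]


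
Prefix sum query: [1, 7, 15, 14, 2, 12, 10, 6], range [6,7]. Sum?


Prefix sums: [0, 1, 8, 23, 37, 39, 51, 61, 67]
Sum[6..7] = prefix[8] - prefix[6] = 67 - 51 = 16


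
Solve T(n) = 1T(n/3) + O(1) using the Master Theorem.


a=1, b=3, c=0. log_3(1)=0 = c=0. Case 2: O(n^c log n) = O(log n)
Complexity: O(log n)


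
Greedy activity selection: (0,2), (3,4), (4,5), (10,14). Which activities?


Greedy: pick earliest-ending, then skip overlaps.
Selected (4 activities): [(0, 2), (3, 4), (4, 5), (10, 14)]


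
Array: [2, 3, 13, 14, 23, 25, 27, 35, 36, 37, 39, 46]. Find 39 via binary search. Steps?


Search for 39:
[0,11] mid=5 arr[5]=25
[6,11] mid=8 arr[8]=36
[9,11] mid=10 arr[10]=39
Total: 3 comparisons


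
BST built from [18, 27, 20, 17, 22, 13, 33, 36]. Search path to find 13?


BST root = 18
Search for 13: compare at each node
Path: [18, 17, 13]


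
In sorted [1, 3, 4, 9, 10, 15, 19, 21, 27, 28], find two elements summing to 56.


Two pointers: lo=0, hi=9
No pair sums to 56


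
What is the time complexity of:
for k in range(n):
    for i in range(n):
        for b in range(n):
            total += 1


Per nesting level: O(n) * O(n) * O(n) = O(n^3)
Complexity: O(n^3)


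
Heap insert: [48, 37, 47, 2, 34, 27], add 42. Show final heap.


Append 42: [48, 37, 47, 2, 34, 27, 42]
Bubble up: no swaps needed
Result: [48, 37, 47, 2, 34, 27, 42]


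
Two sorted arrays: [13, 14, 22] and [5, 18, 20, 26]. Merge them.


Compare heads, take smaller each step.
Merged: [5, 13, 14, 18, 20, 22, 26]


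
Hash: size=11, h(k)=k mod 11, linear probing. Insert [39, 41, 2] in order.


Insertions: 39->slot 6; 41->slot 8; 2->slot 2
Table: [None, None, 2, None, None, None, 39, None, 41, None, None]


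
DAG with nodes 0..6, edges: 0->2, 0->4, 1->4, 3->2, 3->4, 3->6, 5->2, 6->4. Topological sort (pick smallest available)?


Kahn's algorithm, process smallest node first
Order: [0, 1, 3, 5, 2, 6, 4]


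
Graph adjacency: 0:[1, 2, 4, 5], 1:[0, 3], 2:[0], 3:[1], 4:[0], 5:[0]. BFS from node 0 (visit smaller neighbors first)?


BFS queue: start with [0]
Visit order: [0, 1, 2, 4, 5, 3]


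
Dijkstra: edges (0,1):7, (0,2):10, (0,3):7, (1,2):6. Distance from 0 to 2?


Dijkstra from 0:
Distances: {0: 0, 1: 7, 2: 10, 3: 7}
Shortest distance to 2 = 10, path = [0, 2]


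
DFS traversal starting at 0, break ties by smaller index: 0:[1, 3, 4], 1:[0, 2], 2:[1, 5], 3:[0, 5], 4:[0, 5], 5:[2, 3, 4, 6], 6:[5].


DFS stack-based: start with [0]
Visit order: [0, 1, 2, 5, 3, 4, 6]


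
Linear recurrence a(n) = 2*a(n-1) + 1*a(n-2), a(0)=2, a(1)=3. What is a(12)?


Build bottom-up:
...a(10)=9104, a(11)=21979, a(12)=2*21979+1*9104=53062


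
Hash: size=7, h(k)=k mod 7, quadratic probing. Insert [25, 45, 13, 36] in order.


Insertions: 25->slot 4; 45->slot 3; 13->slot 6; 36->slot 1
Table: [None, 36, None, 45, 25, None, 13]


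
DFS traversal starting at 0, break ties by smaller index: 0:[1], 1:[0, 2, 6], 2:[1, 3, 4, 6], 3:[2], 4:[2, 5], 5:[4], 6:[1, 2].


DFS stack-based: start with [0]
Visit order: [0, 1, 2, 3, 4, 5, 6]


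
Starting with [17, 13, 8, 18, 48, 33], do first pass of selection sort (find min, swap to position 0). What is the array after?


After one pass: [8, 13, 17, 18, 48, 33]


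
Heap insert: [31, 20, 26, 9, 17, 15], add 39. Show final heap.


Append 39: [31, 20, 26, 9, 17, 15, 39]
Bubble up: swap idx 6(39) with idx 2(26); swap idx 2(39) with idx 0(31)
Result: [39, 20, 31, 9, 17, 15, 26]


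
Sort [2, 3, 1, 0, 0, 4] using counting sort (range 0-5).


Count array: [2, 1, 1, 1, 1, 0]
Reconstruct: [0, 0, 1, 2, 3, 4]


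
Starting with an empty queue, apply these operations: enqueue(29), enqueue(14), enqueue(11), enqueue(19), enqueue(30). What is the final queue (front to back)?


enqueue(29) -> [29]
enqueue(14) -> [29, 14]
enqueue(11) -> [29, 14, 11]
enqueue(19) -> [29, 14, 11, 19]
enqueue(30) -> [29, 14, 11, 19, 30]
Final queue (front to back): [29, 14, 11, 19, 30]


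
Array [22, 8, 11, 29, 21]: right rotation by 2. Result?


Right rotate by 2: [29, 21, 22, 8, 11]


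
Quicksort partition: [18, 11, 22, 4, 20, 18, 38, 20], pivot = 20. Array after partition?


Elements <= 20 go left of pivot.
Result: [18, 11, 4, 20, 18, 20, 38, 22], pivot at index 5


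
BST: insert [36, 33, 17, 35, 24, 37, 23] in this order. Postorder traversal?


Root = 36; build tree by BST insertion.
Postorder traversal: [23, 24, 17, 35, 33, 37, 36]


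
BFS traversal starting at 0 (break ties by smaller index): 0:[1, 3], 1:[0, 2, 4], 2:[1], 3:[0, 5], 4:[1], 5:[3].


BFS queue: start with [0]
Visit order: [0, 1, 3, 2, 4, 5]


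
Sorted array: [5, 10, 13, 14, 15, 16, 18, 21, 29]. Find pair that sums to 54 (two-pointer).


Two pointers: lo=0, hi=8
No pair sums to 54


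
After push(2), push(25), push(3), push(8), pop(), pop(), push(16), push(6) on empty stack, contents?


push(2) -> [2]
push(25) -> [2, 25]
push(3) -> [2, 25, 3]
push(8) -> [2, 25, 3, 8]
pop() returns 8 -> [2, 25, 3]
pop() returns 3 -> [2, 25]
push(16) -> [2, 25, 16]
push(6) -> [2, 25, 16, 6]
Final stack (bottom to top): [2, 25, 16, 6]


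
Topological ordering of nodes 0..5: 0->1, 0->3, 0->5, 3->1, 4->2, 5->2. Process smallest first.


Kahn's algorithm, process smallest node first
Order: [0, 3, 1, 4, 5, 2]


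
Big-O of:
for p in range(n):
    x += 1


Per nesting level: O(n) = O(n)
Complexity: O(n)


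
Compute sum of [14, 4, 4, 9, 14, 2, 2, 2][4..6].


Prefix sums: [0, 14, 18, 22, 31, 45, 47, 49, 51]
Sum[4..6] = prefix[7] - prefix[4] = 49 - 31 = 18


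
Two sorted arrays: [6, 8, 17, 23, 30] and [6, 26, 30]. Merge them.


Compare heads, take smaller each step.
Merged: [6, 6, 8, 17, 23, 26, 30, 30]


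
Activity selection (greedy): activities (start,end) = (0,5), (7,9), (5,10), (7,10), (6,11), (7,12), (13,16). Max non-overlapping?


Greedy: pick earliest-ending, then skip overlaps.
Selected (3 activities): [(0, 5), (7, 9), (13, 16)]


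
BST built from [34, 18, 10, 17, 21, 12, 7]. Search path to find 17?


BST root = 34
Search for 17: compare at each node
Path: [34, 18, 10, 17]


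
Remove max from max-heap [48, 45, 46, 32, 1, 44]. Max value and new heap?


Max = 48
Replace root with last, heapify down
Resulting heap: [46, 45, 44, 32, 1]


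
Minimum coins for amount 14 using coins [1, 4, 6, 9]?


dp[0]=0; dp[i]=1+min(dp[i-c] for c in coins)
...dp[9]=1, dp[10]=2, dp[11]=3, dp[12]=2, dp[13]=2, dp[14]=3
Minimum coins for 14 = 3


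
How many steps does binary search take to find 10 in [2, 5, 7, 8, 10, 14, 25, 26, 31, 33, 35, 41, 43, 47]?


Search for 10:
[0,13] mid=6 arr[6]=25
[0,5] mid=2 arr[2]=7
[3,5] mid=4 arr[4]=10
Total: 3 comparisons


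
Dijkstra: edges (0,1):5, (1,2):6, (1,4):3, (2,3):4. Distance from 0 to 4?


Dijkstra from 0:
Distances: {0: 0, 1: 5, 2: 11, 3: 15, 4: 8}
Shortest distance to 4 = 8, path = [0, 1, 4]


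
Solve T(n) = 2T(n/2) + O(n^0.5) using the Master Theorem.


a=2, b=2, c=0.5. log_2(2)=1 > c=0.5. Case 1: O(n^log_b(a)) = O(n)
Complexity: O(n)


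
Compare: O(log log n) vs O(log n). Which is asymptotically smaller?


double-logarithmic grows slower than logarithmic
O(log log n) is asymptotically smaller; O(log n) grows faster


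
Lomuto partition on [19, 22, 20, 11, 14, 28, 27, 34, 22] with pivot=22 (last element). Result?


Elements <= 22 go left of pivot.
Result: [19, 22, 20, 11, 14, 22, 27, 34, 28], pivot at index 5


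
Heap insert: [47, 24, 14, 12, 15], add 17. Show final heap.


Append 17: [47, 24, 14, 12, 15, 17]
Bubble up: swap idx 5(17) with idx 2(14)
Result: [47, 24, 17, 12, 15, 14]


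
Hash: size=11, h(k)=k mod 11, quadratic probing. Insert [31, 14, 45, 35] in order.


Insertions: 31->slot 9; 14->slot 3; 45->slot 1; 35->slot 2
Table: [None, 45, 35, 14, None, None, None, None, None, 31, None]


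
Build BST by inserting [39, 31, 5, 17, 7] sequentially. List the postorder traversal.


Root = 39; build tree by BST insertion.
Postorder traversal: [7, 17, 5, 31, 39]


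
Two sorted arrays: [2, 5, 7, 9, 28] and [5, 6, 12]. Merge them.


Compare heads, take smaller each step.
Merged: [2, 5, 5, 6, 7, 9, 12, 28]


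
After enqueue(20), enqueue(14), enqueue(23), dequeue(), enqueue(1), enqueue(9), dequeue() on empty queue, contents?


enqueue(20) -> [20]
enqueue(14) -> [20, 14]
enqueue(23) -> [20, 14, 23]
dequeue() returns 20 -> [14, 23]
enqueue(1) -> [14, 23, 1]
enqueue(9) -> [14, 23, 1, 9]
dequeue() returns 14 -> [23, 1, 9]
Final queue (front to back): [23, 1, 9]


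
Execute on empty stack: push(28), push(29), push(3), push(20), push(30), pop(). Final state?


push(28) -> [28]
push(29) -> [28, 29]
push(3) -> [28, 29, 3]
push(20) -> [28, 29, 3, 20]
push(30) -> [28, 29, 3, 20, 30]
pop() returns 30 -> [28, 29, 3, 20]
Final stack (bottom to top): [28, 29, 3, 20]


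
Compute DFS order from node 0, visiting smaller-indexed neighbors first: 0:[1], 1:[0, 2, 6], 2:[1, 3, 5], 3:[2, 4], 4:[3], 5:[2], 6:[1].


DFS stack-based: start with [0]
Visit order: [0, 1, 2, 3, 4, 5, 6]


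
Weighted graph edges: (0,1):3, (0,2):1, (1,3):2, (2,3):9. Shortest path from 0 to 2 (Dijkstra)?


Dijkstra from 0:
Distances: {0: 0, 1: 3, 2: 1, 3: 5}
Shortest distance to 2 = 1, path = [0, 2]


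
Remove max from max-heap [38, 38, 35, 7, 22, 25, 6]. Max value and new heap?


Max = 38
Replace root with last, heapify down
Resulting heap: [38, 22, 35, 7, 6, 25]


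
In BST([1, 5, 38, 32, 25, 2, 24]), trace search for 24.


BST root = 1
Search for 24: compare at each node
Path: [1, 5, 38, 32, 25, 24]


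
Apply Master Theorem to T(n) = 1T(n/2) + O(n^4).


a=1, b=2, c=4. log_2(1)=0 < c=4. Case 3: O(n^c) = O(n^4)
Complexity: O(n^4)


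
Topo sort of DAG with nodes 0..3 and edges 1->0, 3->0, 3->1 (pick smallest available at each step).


Kahn's algorithm, process smallest node first
Order: [2, 3, 1, 0]


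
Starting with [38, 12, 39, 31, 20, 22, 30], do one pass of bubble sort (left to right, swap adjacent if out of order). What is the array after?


After one pass: [12, 38, 31, 20, 22, 30, 39]


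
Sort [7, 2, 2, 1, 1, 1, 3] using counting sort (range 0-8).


Count array: [0, 3, 2, 1, 0, 0, 0, 1, 0]
Reconstruct: [1, 1, 1, 2, 2, 3, 7]


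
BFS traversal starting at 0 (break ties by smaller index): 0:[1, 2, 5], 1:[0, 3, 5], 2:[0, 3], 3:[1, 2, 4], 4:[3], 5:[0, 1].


BFS queue: start with [0]
Visit order: [0, 1, 2, 5, 3, 4]


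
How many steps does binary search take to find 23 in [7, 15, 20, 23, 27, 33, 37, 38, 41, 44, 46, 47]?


Search for 23:
[0,11] mid=5 arr[5]=33
[0,4] mid=2 arr[2]=20
[3,4] mid=3 arr[3]=23
Total: 3 comparisons


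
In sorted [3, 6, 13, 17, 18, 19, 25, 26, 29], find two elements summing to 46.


Two pointers: lo=0, hi=8
Found pair: (17, 29) summing to 46


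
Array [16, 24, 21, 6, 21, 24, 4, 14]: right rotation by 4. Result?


Right rotate by 4: [21, 24, 4, 14, 16, 24, 21, 6]


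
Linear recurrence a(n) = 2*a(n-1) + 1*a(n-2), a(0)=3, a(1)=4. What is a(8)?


Build bottom-up:
...a(6)=367, a(7)=886, a(8)=2*886+1*367=2139


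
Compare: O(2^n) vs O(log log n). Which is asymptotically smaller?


double-logarithmic grows slower than exponential
O(log log n) is asymptotically smaller; O(2^n) grows faster


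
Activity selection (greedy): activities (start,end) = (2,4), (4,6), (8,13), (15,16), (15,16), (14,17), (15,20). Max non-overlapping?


Greedy: pick earliest-ending, then skip overlaps.
Selected (4 activities): [(2, 4), (4, 6), (8, 13), (15, 16)]


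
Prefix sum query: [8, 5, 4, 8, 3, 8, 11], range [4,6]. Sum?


Prefix sums: [0, 8, 13, 17, 25, 28, 36, 47]
Sum[4..6] = prefix[7] - prefix[4] = 47 - 25 = 22


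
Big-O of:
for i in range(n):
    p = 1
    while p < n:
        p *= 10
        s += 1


Per nesting level: O(n) * O(log n) = O(n log n)
Complexity: O(n log n)


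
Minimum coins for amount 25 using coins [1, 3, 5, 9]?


dp[0]=0; dp[i]=1+min(dp[i-c] for c in coins)
...dp[20]=4, dp[21]=3, dp[22]=4, dp[23]=3, dp[24]=4, dp[25]=5
Minimum coins for 25 = 5


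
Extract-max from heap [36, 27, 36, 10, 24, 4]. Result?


Max = 36
Replace root with last, heapify down
Resulting heap: [36, 27, 4, 10, 24]


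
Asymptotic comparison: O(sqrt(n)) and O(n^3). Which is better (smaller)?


sublinear grows slower than cubic
O(sqrt(n)) is asymptotically smaller; O(n^3) grows faster


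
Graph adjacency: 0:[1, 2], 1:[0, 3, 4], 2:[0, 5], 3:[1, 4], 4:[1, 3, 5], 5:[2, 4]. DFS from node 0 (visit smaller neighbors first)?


DFS stack-based: start with [0]
Visit order: [0, 1, 3, 4, 5, 2]


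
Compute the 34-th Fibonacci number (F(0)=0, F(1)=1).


F(n)=F(n-1)+F(n-2)
...F(32)=2178309, F(33)=3524578, F(34)=5702887


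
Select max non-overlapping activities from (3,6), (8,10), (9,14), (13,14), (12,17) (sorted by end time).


Greedy: pick earliest-ending, then skip overlaps.
Selected (3 activities): [(3, 6), (8, 10), (13, 14)]


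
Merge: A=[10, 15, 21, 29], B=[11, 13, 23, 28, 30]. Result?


Compare heads, take smaller each step.
Merged: [10, 11, 13, 15, 21, 23, 28, 29, 30]


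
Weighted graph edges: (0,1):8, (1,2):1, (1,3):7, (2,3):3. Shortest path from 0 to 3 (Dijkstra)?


Dijkstra from 0:
Distances: {0: 0, 1: 8, 2: 9, 3: 12}
Shortest distance to 3 = 12, path = [0, 1, 2, 3]


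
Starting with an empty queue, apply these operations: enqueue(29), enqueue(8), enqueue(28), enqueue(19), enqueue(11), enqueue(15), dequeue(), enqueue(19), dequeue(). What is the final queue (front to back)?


enqueue(29) -> [29]
enqueue(8) -> [29, 8]
enqueue(28) -> [29, 8, 28]
enqueue(19) -> [29, 8, 28, 19]
enqueue(11) -> [29, 8, 28, 19, 11]
enqueue(15) -> [29, 8, 28, 19, 11, 15]
dequeue() returns 29 -> [8, 28, 19, 11, 15]
enqueue(19) -> [8, 28, 19, 11, 15, 19]
dequeue() returns 8 -> [28, 19, 11, 15, 19]
Final queue (front to back): [28, 19, 11, 15, 19]


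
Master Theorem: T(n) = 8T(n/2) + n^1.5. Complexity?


a=8, b=2, c=1.5. log_2(8)=3 > c=1.5. Case 1: O(n^log_b(a)) = O(n^3)
Complexity: O(n^3)


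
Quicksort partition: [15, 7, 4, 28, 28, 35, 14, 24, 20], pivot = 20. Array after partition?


Elements <= 20 go left of pivot.
Result: [15, 7, 4, 14, 20, 35, 28, 24, 28], pivot at index 4


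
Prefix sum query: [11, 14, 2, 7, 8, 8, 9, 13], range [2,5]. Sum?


Prefix sums: [0, 11, 25, 27, 34, 42, 50, 59, 72]
Sum[2..5] = prefix[6] - prefix[2] = 50 - 25 = 25


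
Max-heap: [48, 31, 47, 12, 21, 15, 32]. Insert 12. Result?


Append 12: [48, 31, 47, 12, 21, 15, 32, 12]
Bubble up: no swaps needed
Result: [48, 31, 47, 12, 21, 15, 32, 12]


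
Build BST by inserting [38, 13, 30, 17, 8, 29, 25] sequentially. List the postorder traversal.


Root = 38; build tree by BST insertion.
Postorder traversal: [8, 25, 29, 17, 30, 13, 38]


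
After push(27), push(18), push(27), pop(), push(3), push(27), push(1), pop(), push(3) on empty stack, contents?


push(27) -> [27]
push(18) -> [27, 18]
push(27) -> [27, 18, 27]
pop() returns 27 -> [27, 18]
push(3) -> [27, 18, 3]
push(27) -> [27, 18, 3, 27]
push(1) -> [27, 18, 3, 27, 1]
pop() returns 1 -> [27, 18, 3, 27]
push(3) -> [27, 18, 3, 27, 3]
Final stack (bottom to top): [27, 18, 3, 27, 3]


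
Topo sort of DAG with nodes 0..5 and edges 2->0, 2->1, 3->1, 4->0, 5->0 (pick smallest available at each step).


Kahn's algorithm, process smallest node first
Order: [2, 3, 1, 4, 5, 0]


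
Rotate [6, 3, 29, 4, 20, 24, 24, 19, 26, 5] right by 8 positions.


Right rotate by 8: [29, 4, 20, 24, 24, 19, 26, 5, 6, 3]


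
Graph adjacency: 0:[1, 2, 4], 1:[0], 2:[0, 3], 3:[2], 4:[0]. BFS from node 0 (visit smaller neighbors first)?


BFS queue: start with [0]
Visit order: [0, 1, 2, 4, 3]


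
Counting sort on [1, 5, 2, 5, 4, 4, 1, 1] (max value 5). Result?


Count array: [0, 3, 1, 0, 2, 2]
Reconstruct: [1, 1, 1, 2, 4, 4, 5, 5]


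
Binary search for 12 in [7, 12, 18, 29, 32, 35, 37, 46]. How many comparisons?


Search for 12:
[0,7] mid=3 arr[3]=29
[0,2] mid=1 arr[1]=12
Total: 2 comparisons


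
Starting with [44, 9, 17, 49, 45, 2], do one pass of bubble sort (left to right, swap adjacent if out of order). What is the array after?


After one pass: [9, 17, 44, 45, 2, 49]


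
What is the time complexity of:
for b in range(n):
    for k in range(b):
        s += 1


Per nesting level: O(n) * O(n) [triangular over b] = O(n^2)
Complexity: O(n^2)


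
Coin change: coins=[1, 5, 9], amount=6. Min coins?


dp[0]=0; dp[i]=1+min(dp[i-c] for c in coins)
...dp[1]=1, dp[2]=2, dp[3]=3, dp[4]=4, dp[5]=1, dp[6]=2
Minimum coins for 6 = 2


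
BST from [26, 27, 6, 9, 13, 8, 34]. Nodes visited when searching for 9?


BST root = 26
Search for 9: compare at each node
Path: [26, 6, 9]


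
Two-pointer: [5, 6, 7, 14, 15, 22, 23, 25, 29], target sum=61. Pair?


Two pointers: lo=0, hi=8
No pair sums to 61


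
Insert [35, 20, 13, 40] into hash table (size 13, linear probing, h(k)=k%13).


Insertions: 35->slot 9; 20->slot 7; 13->slot 0; 40->slot 1
Table: [13, 40, None, None, None, None, None, 20, None, 35, None, None, None]


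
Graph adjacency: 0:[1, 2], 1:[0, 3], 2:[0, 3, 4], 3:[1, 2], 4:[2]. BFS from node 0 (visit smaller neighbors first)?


BFS queue: start with [0]
Visit order: [0, 1, 2, 3, 4]


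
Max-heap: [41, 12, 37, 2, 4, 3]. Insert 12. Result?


Append 12: [41, 12, 37, 2, 4, 3, 12]
Bubble up: no swaps needed
Result: [41, 12, 37, 2, 4, 3, 12]


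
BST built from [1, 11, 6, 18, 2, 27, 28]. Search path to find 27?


BST root = 1
Search for 27: compare at each node
Path: [1, 11, 18, 27]


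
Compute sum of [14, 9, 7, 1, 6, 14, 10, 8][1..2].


Prefix sums: [0, 14, 23, 30, 31, 37, 51, 61, 69]
Sum[1..2] = prefix[3] - prefix[1] = 30 - 14 = 16


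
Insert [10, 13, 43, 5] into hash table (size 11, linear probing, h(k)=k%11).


Insertions: 10->slot 10; 13->slot 2; 43->slot 0; 5->slot 5
Table: [43, None, 13, None, None, 5, None, None, None, None, 10]


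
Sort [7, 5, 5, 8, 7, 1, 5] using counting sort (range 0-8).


Count array: [0, 1, 0, 0, 0, 3, 0, 2, 1]
Reconstruct: [1, 5, 5, 5, 7, 7, 8]


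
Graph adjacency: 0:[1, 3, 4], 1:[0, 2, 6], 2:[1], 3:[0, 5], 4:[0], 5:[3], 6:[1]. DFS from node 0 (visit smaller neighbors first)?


DFS stack-based: start with [0]
Visit order: [0, 1, 2, 6, 3, 5, 4]


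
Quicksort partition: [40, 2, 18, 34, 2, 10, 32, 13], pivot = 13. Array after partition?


Elements <= 13 go left of pivot.
Result: [2, 2, 10, 13, 40, 18, 32, 34], pivot at index 3


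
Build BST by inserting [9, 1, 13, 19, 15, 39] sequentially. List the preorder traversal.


Root = 9; build tree by BST insertion.
Preorder traversal: [9, 1, 13, 19, 15, 39]


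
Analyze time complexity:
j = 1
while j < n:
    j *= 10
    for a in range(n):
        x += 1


Per nesting level: O(log n) * O(n) = O(n log n)
Complexity: O(n log n)


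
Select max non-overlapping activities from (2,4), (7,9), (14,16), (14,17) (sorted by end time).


Greedy: pick earliest-ending, then skip overlaps.
Selected (3 activities): [(2, 4), (7, 9), (14, 16)]


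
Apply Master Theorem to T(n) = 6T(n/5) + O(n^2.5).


a=6, b=5, c=2.5. log_5(6)=1.113 < c=2.5. Case 3: O(n^c) = O(n^2.500)
Complexity: O(n^2.500)


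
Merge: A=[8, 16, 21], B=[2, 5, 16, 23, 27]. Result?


Compare heads, take smaller each step.
Merged: [2, 5, 8, 16, 16, 21, 23, 27]


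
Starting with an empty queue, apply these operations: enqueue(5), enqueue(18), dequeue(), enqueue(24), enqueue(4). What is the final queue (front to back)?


enqueue(5) -> [5]
enqueue(18) -> [5, 18]
dequeue() returns 5 -> [18]
enqueue(24) -> [18, 24]
enqueue(4) -> [18, 24, 4]
Final queue (front to back): [18, 24, 4]


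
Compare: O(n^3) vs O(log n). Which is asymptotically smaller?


logarithmic grows slower than cubic
O(log n) is asymptotically smaller; O(n^3) grows faster


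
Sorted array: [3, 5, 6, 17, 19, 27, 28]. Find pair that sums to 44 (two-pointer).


Two pointers: lo=0, hi=6
Found pair: (17, 27) summing to 44


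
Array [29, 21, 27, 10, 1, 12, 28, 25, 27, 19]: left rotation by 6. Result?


Left rotate by 6: [28, 25, 27, 19, 29, 21, 27, 10, 1, 12]


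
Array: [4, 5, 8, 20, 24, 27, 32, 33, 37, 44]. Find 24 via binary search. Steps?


Search for 24:
[0,9] mid=4 arr[4]=24
Total: 1 comparisons


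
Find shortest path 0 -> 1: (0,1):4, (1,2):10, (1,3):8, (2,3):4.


Dijkstra from 0:
Distances: {0: 0, 1: 4, 2: 14, 3: 12}
Shortest distance to 1 = 4, path = [0, 1]


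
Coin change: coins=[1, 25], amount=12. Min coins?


dp[0]=0; dp[i]=1+min(dp[i-c] for c in coins)
...dp[7]=7, dp[8]=8, dp[9]=9, dp[10]=10, dp[11]=11, dp[12]=12
Minimum coins for 12 = 12


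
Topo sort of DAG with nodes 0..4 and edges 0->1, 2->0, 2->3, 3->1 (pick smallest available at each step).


Kahn's algorithm, process smallest node first
Order: [2, 0, 3, 1, 4]


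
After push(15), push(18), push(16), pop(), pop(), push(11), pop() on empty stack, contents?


push(15) -> [15]
push(18) -> [15, 18]
push(16) -> [15, 18, 16]
pop() returns 16 -> [15, 18]
pop() returns 18 -> [15]
push(11) -> [15, 11]
pop() returns 11 -> [15]
Final stack (bottom to top): [15]


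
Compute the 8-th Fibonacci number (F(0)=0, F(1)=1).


F(n)=F(n-1)+F(n-2)
...F(6)=8, F(7)=13, F(8)=21


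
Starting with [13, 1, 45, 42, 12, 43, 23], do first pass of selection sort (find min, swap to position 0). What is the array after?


After one pass: [1, 13, 45, 42, 12, 43, 23]


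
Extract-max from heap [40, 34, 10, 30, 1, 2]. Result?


Max = 40
Replace root with last, heapify down
Resulting heap: [34, 30, 10, 2, 1]


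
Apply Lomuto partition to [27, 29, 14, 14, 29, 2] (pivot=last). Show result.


Elements <= 2 go left of pivot.
Result: [2, 29, 14, 14, 29, 27], pivot at index 0


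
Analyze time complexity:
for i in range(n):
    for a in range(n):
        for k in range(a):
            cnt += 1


Per nesting level: O(n) * O(n) * O(n) [triangular over a] = O(n^3)
Complexity: O(n^3)


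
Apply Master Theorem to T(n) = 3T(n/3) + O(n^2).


a=3, b=3, c=2. log_3(3)=1 < c=2. Case 3: O(n^c) = O(n^2)
Complexity: O(n^2)


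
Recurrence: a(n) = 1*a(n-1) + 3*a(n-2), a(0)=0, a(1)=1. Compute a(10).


Build bottom-up:
...a(8)=217, a(9)=508, a(10)=1*508+3*217=1159


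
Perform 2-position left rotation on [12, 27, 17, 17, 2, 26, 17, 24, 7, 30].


Left rotate by 2: [17, 17, 2, 26, 17, 24, 7, 30, 12, 27]


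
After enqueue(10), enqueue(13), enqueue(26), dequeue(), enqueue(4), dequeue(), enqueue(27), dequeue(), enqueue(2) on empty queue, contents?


enqueue(10) -> [10]
enqueue(13) -> [10, 13]
enqueue(26) -> [10, 13, 26]
dequeue() returns 10 -> [13, 26]
enqueue(4) -> [13, 26, 4]
dequeue() returns 13 -> [26, 4]
enqueue(27) -> [26, 4, 27]
dequeue() returns 26 -> [4, 27]
enqueue(2) -> [4, 27, 2]
Final queue (front to back): [4, 27, 2]


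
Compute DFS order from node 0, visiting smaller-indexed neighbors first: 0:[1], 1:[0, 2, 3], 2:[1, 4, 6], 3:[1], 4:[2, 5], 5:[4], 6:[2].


DFS stack-based: start with [0]
Visit order: [0, 1, 2, 4, 5, 6, 3]


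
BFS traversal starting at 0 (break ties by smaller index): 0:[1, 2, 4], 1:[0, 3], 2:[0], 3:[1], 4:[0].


BFS queue: start with [0]
Visit order: [0, 1, 2, 4, 3]


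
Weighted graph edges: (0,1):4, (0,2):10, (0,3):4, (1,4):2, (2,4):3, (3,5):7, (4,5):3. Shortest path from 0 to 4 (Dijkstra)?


Dijkstra from 0:
Distances: {0: 0, 1: 4, 2: 9, 3: 4, 4: 6, 5: 9}
Shortest distance to 4 = 6, path = [0, 1, 4]


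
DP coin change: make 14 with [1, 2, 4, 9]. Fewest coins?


dp[0]=0; dp[i]=1+min(dp[i-c] for c in coins)
...dp[9]=1, dp[10]=2, dp[11]=2, dp[12]=3, dp[13]=2, dp[14]=3
Minimum coins for 14 = 3


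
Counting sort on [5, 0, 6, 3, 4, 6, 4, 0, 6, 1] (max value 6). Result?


Count array: [2, 1, 0, 1, 2, 1, 3]
Reconstruct: [0, 0, 1, 3, 4, 4, 5, 6, 6, 6]


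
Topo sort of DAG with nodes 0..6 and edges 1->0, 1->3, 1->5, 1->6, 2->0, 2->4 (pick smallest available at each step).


Kahn's algorithm, process smallest node first
Order: [1, 2, 0, 3, 4, 5, 6]


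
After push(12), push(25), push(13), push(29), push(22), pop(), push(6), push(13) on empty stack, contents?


push(12) -> [12]
push(25) -> [12, 25]
push(13) -> [12, 25, 13]
push(29) -> [12, 25, 13, 29]
push(22) -> [12, 25, 13, 29, 22]
pop() returns 22 -> [12, 25, 13, 29]
push(6) -> [12, 25, 13, 29, 6]
push(13) -> [12, 25, 13, 29, 6, 13]
Final stack (bottom to top): [12, 25, 13, 29, 6, 13]


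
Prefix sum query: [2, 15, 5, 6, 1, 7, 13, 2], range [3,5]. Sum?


Prefix sums: [0, 2, 17, 22, 28, 29, 36, 49, 51]
Sum[3..5] = prefix[6] - prefix[3] = 36 - 22 = 14


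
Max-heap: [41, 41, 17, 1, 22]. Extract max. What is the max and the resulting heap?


Max = 41
Replace root with last, heapify down
Resulting heap: [41, 22, 17, 1]


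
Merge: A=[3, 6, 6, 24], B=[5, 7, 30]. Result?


Compare heads, take smaller each step.
Merged: [3, 5, 6, 6, 7, 24, 30]


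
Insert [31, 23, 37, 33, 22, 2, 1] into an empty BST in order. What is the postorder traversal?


Root = 31; build tree by BST insertion.
Postorder traversal: [1, 2, 22, 23, 33, 37, 31]


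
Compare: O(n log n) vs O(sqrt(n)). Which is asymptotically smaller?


sublinear grows slower than linearithmic
O(sqrt(n)) is asymptotically smaller; O(n log n) grows faster


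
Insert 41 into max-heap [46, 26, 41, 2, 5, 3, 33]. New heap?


Append 41: [46, 26, 41, 2, 5, 3, 33, 41]
Bubble up: swap idx 7(41) with idx 3(2); swap idx 3(41) with idx 1(26)
Result: [46, 41, 41, 26, 5, 3, 33, 2]


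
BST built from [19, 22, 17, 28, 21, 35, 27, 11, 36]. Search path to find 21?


BST root = 19
Search for 21: compare at each node
Path: [19, 22, 21]


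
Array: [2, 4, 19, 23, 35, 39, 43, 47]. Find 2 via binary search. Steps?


Search for 2:
[0,7] mid=3 arr[3]=23
[0,2] mid=1 arr[1]=4
[0,0] mid=0 arr[0]=2
Total: 3 comparisons


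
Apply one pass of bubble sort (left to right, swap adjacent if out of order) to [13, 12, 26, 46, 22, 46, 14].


After one pass: [12, 13, 26, 22, 46, 14, 46]


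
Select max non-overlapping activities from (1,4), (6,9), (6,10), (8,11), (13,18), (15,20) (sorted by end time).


Greedy: pick earliest-ending, then skip overlaps.
Selected (3 activities): [(1, 4), (6, 9), (13, 18)]


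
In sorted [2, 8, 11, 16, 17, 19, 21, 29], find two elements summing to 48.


Two pointers: lo=0, hi=7
Found pair: (19, 29) summing to 48


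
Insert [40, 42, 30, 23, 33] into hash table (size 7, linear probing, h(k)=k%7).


Insertions: 40->slot 5; 42->slot 0; 30->slot 2; 23->slot 3; 33->slot 6
Table: [42, None, 30, 23, None, 40, 33]


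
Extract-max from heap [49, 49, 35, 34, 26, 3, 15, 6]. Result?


Max = 49
Replace root with last, heapify down
Resulting heap: [49, 34, 35, 6, 26, 3, 15]


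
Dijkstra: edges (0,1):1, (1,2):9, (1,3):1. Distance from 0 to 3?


Dijkstra from 0:
Distances: {0: 0, 1: 1, 2: 10, 3: 2}
Shortest distance to 3 = 2, path = [0, 1, 3]


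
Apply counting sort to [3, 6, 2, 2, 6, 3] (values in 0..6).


Count array: [0, 0, 2, 2, 0, 0, 2]
Reconstruct: [2, 2, 3, 3, 6, 6]


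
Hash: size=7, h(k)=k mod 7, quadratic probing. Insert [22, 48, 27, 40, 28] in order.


Insertions: 22->slot 1; 48->slot 6; 27->slot 0; 40->slot 5; 28->slot 4
Table: [27, 22, None, None, 28, 40, 48]


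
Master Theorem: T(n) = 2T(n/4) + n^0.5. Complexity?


a=2, b=4, c=0.5. log_4(2)=0.5 = c=0.5. Case 2: O(n^c log n) = O(sqrt(n) log n)
Complexity: O(sqrt(n) log n)


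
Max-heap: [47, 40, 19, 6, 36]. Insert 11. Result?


Append 11: [47, 40, 19, 6, 36, 11]
Bubble up: no swaps needed
Result: [47, 40, 19, 6, 36, 11]


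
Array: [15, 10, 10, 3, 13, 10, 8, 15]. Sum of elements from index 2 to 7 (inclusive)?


Prefix sums: [0, 15, 25, 35, 38, 51, 61, 69, 84]
Sum[2..7] = prefix[8] - prefix[2] = 84 - 25 = 59


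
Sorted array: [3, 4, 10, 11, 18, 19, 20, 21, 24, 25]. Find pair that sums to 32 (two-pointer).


Two pointers: lo=0, hi=9
Found pair: (11, 21) summing to 32


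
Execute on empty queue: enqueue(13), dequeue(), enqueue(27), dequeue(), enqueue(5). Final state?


enqueue(13) -> [13]
dequeue() returns 13 -> []
enqueue(27) -> [27]
dequeue() returns 27 -> []
enqueue(5) -> [5]
Final queue (front to back): [5]


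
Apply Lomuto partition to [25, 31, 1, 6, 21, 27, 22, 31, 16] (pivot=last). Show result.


Elements <= 16 go left of pivot.
Result: [1, 6, 16, 31, 21, 27, 22, 31, 25], pivot at index 2


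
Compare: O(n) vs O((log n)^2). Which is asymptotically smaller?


polylogarithmic grows slower than linear
O((log n)^2) is asymptotically smaller; O(n) grows faster


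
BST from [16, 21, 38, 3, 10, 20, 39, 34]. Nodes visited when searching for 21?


BST root = 16
Search for 21: compare at each node
Path: [16, 21]


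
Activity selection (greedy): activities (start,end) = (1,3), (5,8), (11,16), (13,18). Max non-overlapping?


Greedy: pick earliest-ending, then skip overlaps.
Selected (3 activities): [(1, 3), (5, 8), (11, 16)]


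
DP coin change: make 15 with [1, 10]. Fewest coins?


dp[0]=0; dp[i]=1+min(dp[i-c] for c in coins)
...dp[10]=1, dp[11]=2, dp[12]=3, dp[13]=4, dp[14]=5, dp[15]=6
Minimum coins for 15 = 6


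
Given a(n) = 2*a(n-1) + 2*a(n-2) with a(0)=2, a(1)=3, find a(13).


Build bottom-up:
...a(11)=81568, a(12)=222848, a(13)=2*222848+2*81568=608832


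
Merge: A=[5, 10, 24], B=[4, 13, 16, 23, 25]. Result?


Compare heads, take smaller each step.
Merged: [4, 5, 10, 13, 16, 23, 24, 25]


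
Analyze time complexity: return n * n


Analysis: constant-time operation, no loop
Complexity: O(1)


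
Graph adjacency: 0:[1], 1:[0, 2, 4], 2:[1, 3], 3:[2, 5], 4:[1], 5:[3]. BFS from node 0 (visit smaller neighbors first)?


BFS queue: start with [0]
Visit order: [0, 1, 2, 4, 3, 5]
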